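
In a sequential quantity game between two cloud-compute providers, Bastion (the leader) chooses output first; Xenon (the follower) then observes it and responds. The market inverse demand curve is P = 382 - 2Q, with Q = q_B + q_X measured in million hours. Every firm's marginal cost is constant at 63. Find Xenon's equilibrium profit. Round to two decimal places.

3180.03

Solve by backward induction. Given q_B, the follower Xenon maximises π_X = (382 - 2q_B - 2q_X)q_X - 63q_X.
Follower FOC: 319 - 2q_B - 4q_X = 0, so q_X(q_B) = (319 - 2q_B)/4.
Bastion substitutes q_X(q_B) into its own profit: π_B = q_B(382 - 2q_B - (319 - 2q_B)/2) - 63q_B = (445/2 - q_B)q_B - 63q_B.
The leader's first-order condition 319/2 - 2q_B = 0 yields q_B = 319/4.
Then q_X = (319 - 2·(319/4))/4 = 319/8.
Price P = 382 - 2·(957/8) = 571/4.
Xenon's profit: (571/4 - 63)·(319/8) = 3180.0313.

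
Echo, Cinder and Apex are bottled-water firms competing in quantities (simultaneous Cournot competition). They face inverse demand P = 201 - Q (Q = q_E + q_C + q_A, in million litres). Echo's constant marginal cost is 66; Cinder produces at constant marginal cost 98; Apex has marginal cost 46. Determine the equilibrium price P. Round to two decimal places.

Echo's profit: π_E = (201 - Q)q_E - (66q_E). Setting ∂π_E/∂q_E = 0: 135 - 2q_E - (q_C + q_A) = 0.
Cinder's profit: π_C = (201 - Q)q_C - (98q_C). Setting ∂π_C/∂q_C = 0: 103 - 2q_C - (q_E + q_A) = 0.
Apex's first-order condition: 155 - 2q_A - (q_E + q_C) = 0.
Adding the 3 conditions: 393 − 2Q − 2Q = 0, i.e. Q = 393/4.
Back-substituting: q_E = (135 − 393/4) = 147/4, q_C = (103 − 393/4) = 19/4, q_A = (155 − 393/4) = 227/4.
Total output Q = 393/4, so price P = 201 - 393/4 = 411/4.

102.75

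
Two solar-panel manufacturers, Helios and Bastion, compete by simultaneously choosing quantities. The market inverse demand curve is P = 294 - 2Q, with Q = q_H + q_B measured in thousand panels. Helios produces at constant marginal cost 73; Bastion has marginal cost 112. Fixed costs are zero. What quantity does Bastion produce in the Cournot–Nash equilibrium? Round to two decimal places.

Helios's profit: π_H = (294 - 2Q)q_H - (73q_H). Setting ∂π_H/∂q_H = 0: 221 - 4q_H - 2(q_B) = 0.
Bastion's first-order condition: 182 - 4q_B - 2(q_H) = 0.
Best responses: q_H = (221 - 2q_B)/4, q_B = (182 - 2q_H)/4.
Substituting one into the other gives q_H = 130/3 and q_B = 143/6.

23.83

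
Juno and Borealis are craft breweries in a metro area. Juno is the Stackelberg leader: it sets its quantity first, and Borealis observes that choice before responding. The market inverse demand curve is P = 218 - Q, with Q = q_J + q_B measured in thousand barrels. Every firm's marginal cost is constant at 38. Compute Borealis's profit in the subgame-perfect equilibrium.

Solve by backward induction. Given q_J, the follower Borealis maximises π_B = (218 - q_J - q_B)q_B - 38q_B.
∂π_B/∂q_B = 180 - q_J - 2q_B = 0 gives the reaction function q_B = (180 - q_J)/2.
The leader anticipates this reaction. Substituting into P = 218 - Q gives P = 128 - (1/2)q_J, so π_J = (128 - (1/2)q_J)q_J - 38q_J.
Leader FOC: 90 - q_J = 0, so q_J = 90.
Then q_B = (180 - 90)/2 = 45.
Price P = 218 - 135 = 83.
Borealis's profit: (83 - 38)·45 = 2025.

2025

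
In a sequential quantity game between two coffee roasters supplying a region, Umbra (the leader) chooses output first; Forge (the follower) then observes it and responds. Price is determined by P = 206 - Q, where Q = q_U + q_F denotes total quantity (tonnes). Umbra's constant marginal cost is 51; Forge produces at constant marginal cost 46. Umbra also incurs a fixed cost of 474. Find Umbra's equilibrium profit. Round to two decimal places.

Solve by backward induction. Given q_U, the follower Forge maximises π_F = (206 - q_U - q_F)q_F - 46q_F.
Setting the follower's marginal profit to zero, 160 - q_U - 2q_F = 0, i.e. q_F = (160 - q_U)/2.
The leader anticipates this reaction. Substituting into P = 206 - Q gives P = 126 - (1/2)q_U, so π_U = (126 - (1/2)q_U)q_U - 51q_U.
The leader's first-order condition 75 - q_U = 0 yields q_U = 75.
Then q_F = (160 - 75)/2 = 85/2.
Price P = 206 - 235/2 = 177/2.
Umbra's profit: (177/2 - 51)·75 - 474 = 2338.5000.

2338.50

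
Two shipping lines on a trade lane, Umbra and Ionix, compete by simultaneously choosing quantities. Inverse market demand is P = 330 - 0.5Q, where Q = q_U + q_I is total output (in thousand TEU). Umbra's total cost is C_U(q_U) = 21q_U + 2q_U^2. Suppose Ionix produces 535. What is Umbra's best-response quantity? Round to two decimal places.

With the rival's output fixed at 535, Umbra's profit is π_U = (330 - (1/2)·535 - (1/2)q_U)q_U - (21q_U + 2q_U²) = (125/2 - (1/2)q_U)q_U - (21q_U + 2q_U²).
∂π_U/∂q_U = 83/2 - 5q_U = 0, so q_U = 83/10.

8.30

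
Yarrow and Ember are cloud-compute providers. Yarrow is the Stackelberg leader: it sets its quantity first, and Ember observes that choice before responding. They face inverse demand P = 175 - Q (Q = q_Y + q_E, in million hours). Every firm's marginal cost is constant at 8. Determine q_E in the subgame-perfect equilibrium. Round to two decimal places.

41.75

Solve by backward induction. Given q_Y, the follower Ember maximises π_E = (175 - q_Y - q_E)q_E - 8q_E.
∂π_E/∂q_E = 167 - q_Y - 2q_E = 0 gives the reaction function q_E = (167 - q_Y)/2.
Yarrow substitutes q_E(q_Y) into its own profit: π_Y = q_Y(175 - q_Y - (167 - q_Y)/2) - 8q_Y = (183/2 - (1/2)q_Y)q_Y - 8q_Y.
The leader's first-order condition 167/2 - q_Y = 0 yields q_Y = 167/2.
Then q_E = (167 - 167/2)/2 = 167/4.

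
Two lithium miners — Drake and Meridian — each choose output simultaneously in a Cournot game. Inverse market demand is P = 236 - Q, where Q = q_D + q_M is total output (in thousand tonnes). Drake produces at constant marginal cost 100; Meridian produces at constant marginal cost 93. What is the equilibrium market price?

143

Drake's profit: π_D = (236 - Q)q_D - (100q_D). Setting ∂π_D/∂q_D = 0: 136 - 2q_D - (q_M) = 0.
Meridian's first-order condition: 143 - 2q_M - (q_D) = 0.
Rearranging gives the reaction functions q_D = (136 - q_M)/2 and q_M = (143 - q_D)/2.
Solving the pair: q_D = 43, q_M = 50.
Total output Q = 93, so price P = 236 - 93 = 143.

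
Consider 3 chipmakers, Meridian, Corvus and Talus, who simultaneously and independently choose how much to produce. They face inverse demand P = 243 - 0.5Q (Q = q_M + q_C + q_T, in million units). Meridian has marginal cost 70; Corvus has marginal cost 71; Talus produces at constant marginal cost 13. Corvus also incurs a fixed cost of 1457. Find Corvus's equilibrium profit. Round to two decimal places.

Meridian's profit: π_M = (243 - 0.5Q)q_M - (70q_M). Setting ∂π_M/∂q_M = 0: 173 - q_M - (1/2)(q_C + q_T) = 0.
Corvus's profit: π_C = (243 - 0.5Q)q_C - (71q_C). Setting ∂π_C/∂q_C = 0: 172 - q_C - (1/2)(q_M + q_T) = 0.
Talus's profit: π_T = (243 - 0.5Q)q_T - (13q_T). Setting ∂π_T/∂q_T = 0: 230 - q_T - (1/2)(q_M + q_C) = 0.
Adding the 3 first-order conditions: 575 − 2Q = 0, so Q = 575/2.
Back-substituting: q_M = (173 − 575/4)/(1/2) = 117/2, q_C = (172 − 575/4)/(1/2) = 113/2, q_T = (230 − 575/4)/(1/2) = 345/2.
Price P = 243 - (1/2)·(575/2) = 397/4.
Corvus's profit: (397/4 - 71)·(113/2) - 1457 = 1113/8.

139.13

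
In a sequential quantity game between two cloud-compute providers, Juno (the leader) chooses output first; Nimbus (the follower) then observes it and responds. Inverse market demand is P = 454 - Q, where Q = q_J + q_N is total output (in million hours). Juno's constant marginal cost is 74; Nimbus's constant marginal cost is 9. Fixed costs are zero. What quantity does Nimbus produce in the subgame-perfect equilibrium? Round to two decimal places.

143.75

Solve by backward induction. Given q_J, the follower Nimbus maximises π_N = (454 - q_J - q_N)q_N - 9q_N.
Setting the follower's marginal profit to zero, 445 - q_J - 2q_N = 0, i.e. q_N = (445 - q_J)/2.
Juno substitutes q_N(q_J) into its own profit: π_J = q_J(454 - q_J - (445 - q_J)/2) - 74q_J = (463/2 - (1/2)q_J)q_J - 74q_J.
Leader FOC: 315/2 - q_J = 0, so q_J = 315/2.
Then q_N = (445 - 315/2)/2 = 575/4.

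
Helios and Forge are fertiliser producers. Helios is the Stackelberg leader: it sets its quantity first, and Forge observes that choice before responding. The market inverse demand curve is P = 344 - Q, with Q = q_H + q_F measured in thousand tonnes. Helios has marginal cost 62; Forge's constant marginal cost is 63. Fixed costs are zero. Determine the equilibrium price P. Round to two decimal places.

132.75

Solve by backward induction. Given q_H, the follower Forge maximises π_F = (344 - q_H - q_F)q_F - 63q_F.
Follower FOC: 281 - q_H - 2q_F = 0, so q_F(q_H) = (281 - q_H)/2.
Helios substitutes q_F(q_H) into its own profit: π_H = q_H(344 - q_H - (281 - q_H)/2) - 62q_H = (407/2 - (1/2)q_H)q_H - 62q_H.
Leader FOC: 283/2 - q_H = 0, so q_H = 283/2.
Then q_F = (281 - 283/2)/2 = 279/4.
Total output Q = 845/4, so price P = 344 - 845/4 = 531/4.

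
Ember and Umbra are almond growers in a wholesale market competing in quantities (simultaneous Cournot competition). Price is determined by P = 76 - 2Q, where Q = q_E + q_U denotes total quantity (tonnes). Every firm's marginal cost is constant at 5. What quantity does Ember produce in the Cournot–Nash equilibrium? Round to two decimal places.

A representative firm's profit is π_i = q_i(76 - 2Q) - 5q_i.
First-order condition (treating rivals' output as given): 71 - 4q_i - 2q_j = 0.
With identical firms every q_j equals q_i, so q_j = q_i and 71 = 6q_i, giving q_i = 71/6.

11.83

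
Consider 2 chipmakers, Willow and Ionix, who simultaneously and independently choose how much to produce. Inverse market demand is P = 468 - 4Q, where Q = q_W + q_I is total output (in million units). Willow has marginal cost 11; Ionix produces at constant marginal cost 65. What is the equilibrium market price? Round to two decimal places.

181.33

Willow's profit: π_W = (468 - 4Q)q_W - (11q_W). Setting ∂π_W/∂q_W = 0: 457 - 8q_W - 4(q_I) = 0.
Ionix's first-order condition: 403 - 8q_I - 4(q_W) = 0.
Best responses: q_W = (457 - 4q_I)/8, q_I = (403 - 4q_W)/8.
Solving the pair: q_W = 511/12, q_I = 349/12.
Total output Q = 215/3, so price P = 468 - 4·(215/3) = 544/3.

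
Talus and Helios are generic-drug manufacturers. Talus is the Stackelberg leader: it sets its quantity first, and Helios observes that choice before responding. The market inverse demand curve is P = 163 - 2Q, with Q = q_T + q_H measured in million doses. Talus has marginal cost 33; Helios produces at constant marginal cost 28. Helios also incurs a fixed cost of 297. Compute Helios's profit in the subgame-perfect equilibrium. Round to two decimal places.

360.03

The follower Helios best-responds to any q_T: π_H = (163 - 2Q)q_H - 28q_H.
Setting the follower's marginal profit to zero, 135 - 2q_T - 4q_H = 0, i.e. q_H = (135 - 2q_T)/4.
The leader anticipates this reaction. Substituting into P = 163 - 2Q gives P = 191/2 - q_T, so π_T = (191/2 - q_T)q_T - 33q_T.
Leader FOC: 125/2 - 2q_T = 0, so q_T = 125/4.
Then q_H = (135 - 2·(125/4))/4 = 145/8.
Price P = 163 - 2·(395/8) = 257/4.
Helios's profit: (257/4 - 28)·(145/8) - 297 = 360.0313.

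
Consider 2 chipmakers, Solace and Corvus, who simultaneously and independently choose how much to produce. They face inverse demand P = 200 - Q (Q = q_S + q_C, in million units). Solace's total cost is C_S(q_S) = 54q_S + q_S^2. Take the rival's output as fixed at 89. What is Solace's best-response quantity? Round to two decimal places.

With the rival's output fixed at 89, Solace's profit is π_S = (200 - 89 - q_S)q_S - (54q_S + q_S²) = (111 - q_S)q_S - (54q_S + q_S²).
∂π_S/∂q_S = 57 - 4q_S = 0, so q_S = 57/4.

14.25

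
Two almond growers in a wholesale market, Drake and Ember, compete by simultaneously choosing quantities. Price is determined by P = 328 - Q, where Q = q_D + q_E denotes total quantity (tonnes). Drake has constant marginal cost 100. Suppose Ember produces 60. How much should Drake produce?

With the rival's output fixed at 60, Drake's profit is π_D = (328 - 60 - q_D)q_D - (100q_D) = (268 - q_D)q_D - (100q_D).
∂π_D/∂q_D = 168 - 2q_D = 0, so q_D = 84.

84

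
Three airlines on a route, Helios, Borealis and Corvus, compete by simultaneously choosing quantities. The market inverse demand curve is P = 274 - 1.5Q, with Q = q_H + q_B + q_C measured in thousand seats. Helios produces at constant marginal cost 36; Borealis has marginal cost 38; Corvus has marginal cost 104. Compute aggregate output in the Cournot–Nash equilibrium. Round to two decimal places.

107.33

Helios's profit: π_H = (274 - 1.5Q)q_H - (36q_H). Setting ∂π_H/∂q_H = 0: 238 - 3q_H - (3/2)(q_B + q_C) = 0.
Borealis's profit: π_B = (274 - 1.5Q)q_B - (38q_B). Setting ∂π_B/∂q_B = 0: 236 - 3q_B - (3/2)(q_H + q_C) = 0.
Corvus's first-order condition: 170 - 3q_C - (3/2)(q_H + q_B) = 0.
Summing all 3 equations gives 644 − 6Q = 0, hence Q = 322/3.
Back-substituting: q_H = (238 − 161)/(3/2) = 154/3, q_B = (236 − 161)/(3/2) = 50, q_C = (170 − 161)/(3/2) = 6.
Total output Q = 154/3 + 50 + 6 = 322/3.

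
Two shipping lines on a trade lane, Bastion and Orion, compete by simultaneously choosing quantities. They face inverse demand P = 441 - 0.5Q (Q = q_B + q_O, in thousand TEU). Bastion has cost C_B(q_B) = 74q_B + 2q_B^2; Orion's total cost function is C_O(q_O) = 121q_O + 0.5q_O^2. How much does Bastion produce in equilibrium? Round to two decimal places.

58.87

Bastion's profit: π_B = (441 - 0.5Q)q_B - (74q_B + 2q_B²). Setting ∂π_B/∂q_B = 0: 367 - 5q_B - (1/2)(q_O) = 0.
Orion's profit: π_O = (441 - 0.5Q)q_O - (121q_O + (1/2)q_O²). Setting ∂π_O/∂q_O = 0: 320 - 2q_O - (1/2)(q_B) = 0.
So q_B = (367 - (1/2)q_O)/5 and q_O = (320 - (1/2)q_B)/2.
Substituting one into the other gives q_B = 58.8718 and q_O = 145.2821.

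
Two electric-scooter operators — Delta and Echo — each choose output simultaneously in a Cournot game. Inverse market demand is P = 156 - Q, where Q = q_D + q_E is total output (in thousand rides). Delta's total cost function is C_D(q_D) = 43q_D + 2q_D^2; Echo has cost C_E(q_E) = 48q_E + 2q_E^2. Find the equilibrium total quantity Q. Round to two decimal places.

31.57

Delta's profit: π_D = (156 - Q)q_D - (43q_D + 2q_D²). Setting ∂π_D/∂q_D = 0: 113 - 6q_D - (q_E) = 0.
Echo's first-order condition: 108 - 6q_E - (q_D) = 0.
Best responses: q_D = (113 - q_E)/6, q_E = (108 - q_D)/6.
Substituting one into the other gives q_D = 114/7 and q_E = 107/7.
Total output Q = 114/7 + 107/7 = 221/7.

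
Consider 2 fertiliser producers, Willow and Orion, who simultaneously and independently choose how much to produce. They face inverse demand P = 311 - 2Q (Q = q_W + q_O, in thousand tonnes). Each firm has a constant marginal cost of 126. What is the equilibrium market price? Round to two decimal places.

187.67

A representative firm's profit is π_i = q_i(311 - 2Q) - 126q_i.
First-order condition (treating rivals' output as given): 185 - 4q_i - 2q_j = 0.
By symmetry each firm produces the same amount; substituting q_j = q_i yields q_i = 185/6.
Total output Q = 185/3, so price P = 311 - 2·(185/3) = 563/3.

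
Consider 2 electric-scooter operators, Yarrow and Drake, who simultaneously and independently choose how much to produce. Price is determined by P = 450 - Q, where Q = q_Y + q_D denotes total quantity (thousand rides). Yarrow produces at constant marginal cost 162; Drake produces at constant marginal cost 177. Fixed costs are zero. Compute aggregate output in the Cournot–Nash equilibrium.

Yarrow's profit: π_Y = (450 - Q)q_Y - (162q_Y). Setting ∂π_Y/∂q_Y = 0: 288 - 2q_Y - (q_D) = 0.
Drake's profit: π_D = (450 - Q)q_D - (177q_D). Setting ∂π_D/∂q_D = 0: 273 - 2q_D - (q_Y) = 0.
Best responses: q_Y = (288 - q_D)/2, q_D = (273 - q_Y)/2.
Substituting one into the other gives q_Y = 101 and q_D = 86.
Total output Q = 101 + 86 = 187.

187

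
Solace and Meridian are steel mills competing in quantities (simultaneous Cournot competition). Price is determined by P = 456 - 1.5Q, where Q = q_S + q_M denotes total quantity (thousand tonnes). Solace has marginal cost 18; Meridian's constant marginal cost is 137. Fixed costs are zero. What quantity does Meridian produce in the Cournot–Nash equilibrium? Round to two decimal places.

44.44

Solace's profit: π_S = (456 - 1.5Q)q_S - (18q_S). Setting ∂π_S/∂q_S = 0: 438 - 3q_S - (3/2)(q_M) = 0.
Meridian's first-order condition: 319 - 3q_M - (3/2)(q_S) = 0.
Best responses: q_S = (438 - (3/2)q_M)/3, q_M = (319 - (3/2)q_S)/3.
Substituting one into the other gives q_S = 1114/9 and q_M = 400/9.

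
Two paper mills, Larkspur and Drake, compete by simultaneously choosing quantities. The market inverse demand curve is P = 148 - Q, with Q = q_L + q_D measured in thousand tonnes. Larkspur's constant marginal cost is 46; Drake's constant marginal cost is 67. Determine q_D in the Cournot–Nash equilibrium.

20

Larkspur's profit: π_L = (148 - Q)q_L - (46q_L). Setting ∂π_L/∂q_L = 0: 102 - 2q_L - (q_D) = 0.
Drake's profit: π_D = (148 - Q)q_D - (67q_D). Setting ∂π_D/∂q_D = 0: 81 - 2q_D - (q_L) = 0.
So q_L = (102 - q_D)/2 and q_D = (81 - q_L)/2.
Solving the pair: q_L = 41, q_D = 20.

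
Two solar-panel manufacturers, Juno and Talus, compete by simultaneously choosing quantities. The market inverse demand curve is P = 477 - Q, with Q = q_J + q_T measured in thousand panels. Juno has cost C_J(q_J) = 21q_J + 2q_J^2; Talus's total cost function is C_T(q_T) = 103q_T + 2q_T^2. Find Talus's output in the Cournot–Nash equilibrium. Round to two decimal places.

51.09

Juno's profit: π_J = (477 - Q)q_J - (21q_J + 2q_J²). Setting ∂π_J/∂q_J = 0: 456 - 6q_J - (q_T) = 0.
Talus's first-order condition: 374 - 6q_T - (q_J) = 0.
Rearranging gives the reaction functions q_J = (456 - q_T)/6 and q_T = (374 - q_J)/6.
Solving the pair: q_J = 67.4857, q_T = 1788/35.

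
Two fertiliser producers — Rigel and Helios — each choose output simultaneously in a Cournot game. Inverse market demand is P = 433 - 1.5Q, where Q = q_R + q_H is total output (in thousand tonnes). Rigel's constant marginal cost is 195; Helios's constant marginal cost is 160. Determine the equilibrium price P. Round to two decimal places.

Rigel's profit: π_R = (433 - 1.5Q)q_R - (195q_R). Setting ∂π_R/∂q_R = 0: 238 - 3q_R - (3/2)(q_H) = 0.
Helios's first-order condition: 273 - 3q_H - (3/2)(q_R) = 0.
Rearranging gives the reaction functions q_R = (238 - (3/2)q_H)/3 and q_H = (273 - (3/2)q_R)/3.
Solving the pair: q_R = 406/9, q_H = 616/9.
Total output Q = 1022/9, so price P = 433 - (3/2)·(1022/9) = 788/3.

262.67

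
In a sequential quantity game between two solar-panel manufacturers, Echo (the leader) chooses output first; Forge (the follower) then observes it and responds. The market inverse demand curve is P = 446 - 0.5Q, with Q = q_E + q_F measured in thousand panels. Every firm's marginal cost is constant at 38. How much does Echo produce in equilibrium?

408

The follower Forge best-responds to any q_E: π_F = (446 - 0.5Q)q_F - 38q_F.
Follower FOC: 408 - (1/2)q_E - q_F = 0, so q_F(q_E) = (408 - (1/2)q_E).
The leader anticipates this reaction. Substituting into P = 446 - 0.5Q gives P = 242 - (1/4)q_E, so π_E = (242 - (1/4)q_E)q_E - 38q_E.
The leader's first-order condition 204 - (1/2)q_E = 0 yields q_E = 408.
Then q_F = (408 - (1/2)·408) = 204.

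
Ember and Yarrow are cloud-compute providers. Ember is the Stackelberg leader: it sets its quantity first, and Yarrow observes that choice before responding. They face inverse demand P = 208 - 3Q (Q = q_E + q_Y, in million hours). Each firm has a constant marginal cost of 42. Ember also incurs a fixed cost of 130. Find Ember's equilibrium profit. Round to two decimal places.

Solve by backward induction. Given q_E, the follower Yarrow maximises π_Y = (208 - 3q_E - 3q_Y)q_Y - 42q_Y.
Follower FOC: 166 - 3q_E - 6q_Y = 0, so q_Y(q_E) = (166 - 3q_E)/6.
Ember substitutes q_Y(q_E) into its own profit: π_E = q_E(208 - 3q_E - (166 - 3q_E)/2) - 42q_E = (125 - (3/2)q_E)q_E - 42q_E.
The leader's first-order condition 83 - 3q_E = 0 yields q_E = 83/3.
Then q_Y = (166 - 3·(83/3))/6 = 83/6.
Price P = 208 - 3·(83/2) = 167/2.
Ember's profit: (167/2 - 42)·(83/3) - 130 = 1018.1667.

1018.17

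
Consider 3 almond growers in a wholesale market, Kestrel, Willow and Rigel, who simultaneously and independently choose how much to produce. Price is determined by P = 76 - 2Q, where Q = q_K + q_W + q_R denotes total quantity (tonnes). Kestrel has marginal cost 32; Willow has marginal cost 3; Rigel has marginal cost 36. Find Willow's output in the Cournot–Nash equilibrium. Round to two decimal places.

Kestrel's profit: π_K = (76 - 2Q)q_K - (32q_K). Setting ∂π_K/∂q_K = 0: 44 - 4q_K - 2(q_W + q_R) = 0.
Willow's first-order condition: 73 - 4q_W - 2(q_K + q_R) = 0.
Rigel's profit: π_R = (76 - 2Q)q_R - (36q_R). Setting ∂π_R/∂q_R = 0: 40 - 4q_R - 2(q_K + q_W) = 0.
Adding the 3 conditions: 157 − 4Q − 4Q = 0, i.e. Q = 157/8.
Back-substituting: q_K = (44 − 157/4)/2 = 19/8, q_W = (73 − 157/4)/2 = 135/8, q_R = (40 − 157/4)/2 = 3/8.

16.88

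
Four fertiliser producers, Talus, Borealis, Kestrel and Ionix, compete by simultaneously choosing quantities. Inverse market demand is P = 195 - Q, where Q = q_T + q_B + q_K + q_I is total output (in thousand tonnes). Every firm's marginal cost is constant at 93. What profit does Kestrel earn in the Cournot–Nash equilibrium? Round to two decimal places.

416.16

A representative firm's profit is π_i = q_i(195 - Q) - 93q_i.
First-order condition (treating rivals' output as given): 102 - 2q_i - Σ_{j≠i} q_j = 0.
By symmetry each firm produces the same amount; substituting Σ_{j≠i} q_j = 3q_i yields q_i = 102/5.
Price P = 195 - 408/5 = 567/5.
Kestrel's profit: (567/5 - 93)·(102/5) = 416.1600.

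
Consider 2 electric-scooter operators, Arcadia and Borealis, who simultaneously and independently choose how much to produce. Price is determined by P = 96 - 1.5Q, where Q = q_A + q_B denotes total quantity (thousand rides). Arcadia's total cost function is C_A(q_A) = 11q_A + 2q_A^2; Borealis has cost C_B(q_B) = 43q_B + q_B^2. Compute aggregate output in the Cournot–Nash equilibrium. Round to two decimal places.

17.98

Arcadia's profit: π_A = (96 - 1.5Q)q_A - (11q_A + 2q_A²). Setting ∂π_A/∂q_A = 0: 85 - 7q_A - (3/2)(q_B) = 0.
Borealis's first-order condition: 53 - 5q_B - (3/2)(q_A) = 0.
Rearranging gives the reaction functions q_A = (85 - (3/2)q_B)/7 and q_B = (53 - (3/2)q_A)/5.
Substituting one into the other gives q_A = 1382/131 and q_B = 974/131.
Total output Q = 1382/131 + 974/131 = 17.9847.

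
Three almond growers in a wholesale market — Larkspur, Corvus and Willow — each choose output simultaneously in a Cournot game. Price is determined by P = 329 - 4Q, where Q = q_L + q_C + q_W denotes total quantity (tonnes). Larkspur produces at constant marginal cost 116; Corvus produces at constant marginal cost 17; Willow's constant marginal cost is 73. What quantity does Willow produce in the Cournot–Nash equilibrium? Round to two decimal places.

15.19

Larkspur's profit: π_L = (329 - 4Q)q_L - (116q_L). Setting ∂π_L/∂q_L = 0: 213 - 8q_L - 4(q_C + q_W) = 0.
Corvus's first-order condition: 312 - 8q_C - 4(q_L + q_W) = 0.
Willow's first-order condition: 256 - 8q_W - 4(q_L + q_C) = 0.
Summing all 3 equations gives 781 − 16Q = 0, hence Q = 781/16.
Back-substituting: q_L = (213 − 781/4)/4 = 71/16, q_C = (312 − 781/4)/4 = 467/16, q_W = (256 − 781/4)/4 = 243/16.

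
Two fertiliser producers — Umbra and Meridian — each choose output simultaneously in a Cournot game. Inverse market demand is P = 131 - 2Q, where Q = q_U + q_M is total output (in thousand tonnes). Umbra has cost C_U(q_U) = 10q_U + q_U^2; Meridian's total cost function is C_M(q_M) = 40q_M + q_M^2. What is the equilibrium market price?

Umbra's profit: π_U = (131 - 2Q)q_U - (10q_U + q_U²). Setting ∂π_U/∂q_U = 0: 121 - 6q_U - 2(q_M) = 0.
Meridian's first-order condition: 91 - 6q_M - 2(q_U) = 0.
So q_U = (121 - 2q_M)/6 and q_M = (91 - 2q_U)/6.
Substituting one into the other gives q_U = 17 and q_M = 19/2.
Total output Q = 53/2, so price P = 131 - 2·(53/2) = 78.

78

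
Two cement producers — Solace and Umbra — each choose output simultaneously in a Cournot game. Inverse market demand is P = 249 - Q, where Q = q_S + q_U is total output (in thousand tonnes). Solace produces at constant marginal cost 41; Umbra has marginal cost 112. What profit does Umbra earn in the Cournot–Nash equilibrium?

Solace's profit: π_S = (249 - Q)q_S - (41q_S). Setting ∂π_S/∂q_S = 0: 208 - 2q_S - (q_U) = 0.
Umbra's first-order condition: 137 - 2q_U - (q_S) = 0.
Rearranging gives the reaction functions q_S = (208 - q_U)/2 and q_U = (137 - q_S)/2.
Solving the pair: q_S = 93, q_U = 22.
Price P = 249 - 115 = 134.
Umbra's profit: (134 - 112)·22 = 484.

484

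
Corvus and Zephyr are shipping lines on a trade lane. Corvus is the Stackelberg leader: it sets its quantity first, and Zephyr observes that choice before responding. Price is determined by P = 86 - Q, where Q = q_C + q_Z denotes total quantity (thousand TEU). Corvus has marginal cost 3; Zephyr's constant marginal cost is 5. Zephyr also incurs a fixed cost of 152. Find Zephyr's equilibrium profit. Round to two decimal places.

The follower Zephyr best-responds to any q_C: π_Z = (86 - Q)q_Z - 5q_Z.
Setting the follower's marginal profit to zero, 81 - q_C - 2q_Z = 0, i.e. q_Z = (81 - q_C)/2.
Corvus substitutes q_Z(q_C) into its own profit: π_C = q_C(86 - q_C - (81 - q_C)/2) - 3q_C = (91/2 - (1/2)q_C)q_C - 3q_C.
Leader FOC: 85/2 - q_C = 0, so q_C = 85/2.
Then q_Z = (81 - 85/2)/2 = 77/4.
Price P = 86 - 247/4 = 97/4.
Zephyr's profit: (97/4 - 5)·(77/4) - 152 = 218.5625.

218.56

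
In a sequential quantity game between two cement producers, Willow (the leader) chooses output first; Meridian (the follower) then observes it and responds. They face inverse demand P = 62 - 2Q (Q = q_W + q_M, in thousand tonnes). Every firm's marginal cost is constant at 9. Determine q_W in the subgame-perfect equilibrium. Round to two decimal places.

13.25

The follower Meridian best-responds to any q_W: π_M = (62 - 2Q)q_M - 9q_M.
Setting the follower's marginal profit to zero, 53 - 2q_W - 4q_M = 0, i.e. q_M = (53 - 2q_W)/4.
The leader anticipates this reaction. Substituting into P = 62 - 2Q gives P = 71/2 - q_W, so π_W = (71/2 - q_W)q_W - 9q_W.
Leader FOC: 53/2 - 2q_W = 0, so q_W = 53/4.
Then q_M = (53 - 2·(53/4))/4 = 53/8.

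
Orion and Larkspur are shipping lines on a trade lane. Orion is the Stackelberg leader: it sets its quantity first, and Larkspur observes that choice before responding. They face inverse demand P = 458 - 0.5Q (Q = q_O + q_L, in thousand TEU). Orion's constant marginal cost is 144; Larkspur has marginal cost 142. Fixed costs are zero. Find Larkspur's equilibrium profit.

12800

Solve by backward induction. Given q_O, the follower Larkspur maximises π_L = (458 - (1/2)q_O - (1/2)q_L)q_L - 142q_L.
Setting the follower's marginal profit to zero, 316 - (1/2)q_O - q_L = 0, i.e. q_L = (316 - (1/2)q_O).
The leader anticipates this reaction. Substituting into P = 458 - 0.5Q gives P = 300 - (1/4)q_O, so π_O = (300 - (1/4)q_O)q_O - 144q_O.
Leader FOC: 156 - (1/2)q_O = 0, so q_O = 312.
Then q_L = (316 - (1/2)·312) = 160.
Price P = 458 - (1/2)·472 = 222.
Larkspur's profit: (222 - 142)·160 = 12800.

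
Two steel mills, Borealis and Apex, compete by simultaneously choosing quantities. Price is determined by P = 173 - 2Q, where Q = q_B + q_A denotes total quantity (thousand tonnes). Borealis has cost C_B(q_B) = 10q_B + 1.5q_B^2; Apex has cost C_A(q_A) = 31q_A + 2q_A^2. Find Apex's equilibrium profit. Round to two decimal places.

660.09

Borealis's profit: π_B = (173 - 2Q)q_B - (10q_B + (3/2)q_B²). Setting ∂π_B/∂q_B = 0: 163 - 7q_B - 2(q_A) = 0.
Apex's first-order condition: 142 - 8q_A - 2(q_B) = 0.
Rearranging gives the reaction functions q_B = (163 - 2q_A)/7 and q_A = (142 - 2q_B)/8.
Substituting one into the other gives q_B = 255/13 and q_A = 167/13.
Price P = 173 - 2·(422/13) = 1405/13.
Apex's profit: (1405/13)·(167/13) - 31·(167/13) - 2(167/13)² = 660.0947.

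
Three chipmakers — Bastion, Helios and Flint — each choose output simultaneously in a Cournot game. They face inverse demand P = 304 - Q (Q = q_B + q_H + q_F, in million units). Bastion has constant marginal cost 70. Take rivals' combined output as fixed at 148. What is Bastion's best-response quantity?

With rivals' combined output fixed at 148, Bastion's profit is π_B = (304 - 148 - q_B)q_B - (70q_B) = (156 - q_B)q_B - (70q_B).
∂π_B/∂q_B = 86 - 2q_B = 0, so q_B = 43.

43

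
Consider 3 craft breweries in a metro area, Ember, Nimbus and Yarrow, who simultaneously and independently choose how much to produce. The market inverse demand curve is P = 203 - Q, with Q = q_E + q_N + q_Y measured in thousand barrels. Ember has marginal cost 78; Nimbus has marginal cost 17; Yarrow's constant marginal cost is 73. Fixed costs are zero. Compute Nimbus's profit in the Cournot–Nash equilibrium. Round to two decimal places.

Ember's profit: π_E = (203 - Q)q_E - (78q_E). Setting ∂π_E/∂q_E = 0: 125 - 2q_E - (q_N + q_Y) = 0.
Nimbus's profit: π_N = (203 - Q)q_N - (17q_N). Setting ∂π_N/∂q_N = 0: 186 - 2q_N - (q_E + q_Y) = 0.
Yarrow's first-order condition: 130 - 2q_Y - (q_E + q_N) = 0.
Adding the 3 first-order conditions: 441 − 4Q = 0, so Q = 441/4.
Back-substituting: q_E = (125 − 441/4) = 59/4, q_N = (186 − 441/4) = 303/4, q_Y = (130 − 441/4) = 79/4.
Price P = 203 - 441/4 = 371/4.
Nimbus's profit: (371/4 - 17)·(303/4) = 5738.0625.

5738.06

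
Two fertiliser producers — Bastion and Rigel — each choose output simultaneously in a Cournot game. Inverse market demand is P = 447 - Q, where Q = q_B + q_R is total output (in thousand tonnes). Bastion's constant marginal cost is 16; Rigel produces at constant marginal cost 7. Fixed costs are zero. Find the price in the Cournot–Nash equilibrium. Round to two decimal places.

Bastion's profit: π_B = (447 - Q)q_B - (16q_B). Setting ∂π_B/∂q_B = 0: 431 - 2q_B - (q_R) = 0.
Rigel's profit: π_R = (447 - Q)q_R - (7q_R). Setting ∂π_R/∂q_R = 0: 440 - 2q_R - (q_B) = 0.
Best responses: q_B = (431 - q_R)/2, q_R = (440 - q_B)/2.
Solving the pair: q_B = 422/3, q_R = 449/3.
Total output Q = 871/3, so price P = 447 - 871/3 = 470/3.

156.67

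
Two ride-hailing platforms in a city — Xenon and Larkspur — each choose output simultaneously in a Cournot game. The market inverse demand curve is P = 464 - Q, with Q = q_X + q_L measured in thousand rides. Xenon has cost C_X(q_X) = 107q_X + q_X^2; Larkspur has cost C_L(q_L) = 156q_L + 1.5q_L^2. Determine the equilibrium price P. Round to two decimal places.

340.21

Xenon's profit: π_X = (464 - Q)q_X - (107q_X + q_X²). Setting ∂π_X/∂q_X = 0: 357 - 4q_X - (q_L) = 0.
Larkspur's first-order condition: 308 - 5q_L - (q_X) = 0.
So q_X = (357 - q_L)/4 and q_L = (308 - q_X)/5.
Solving the pair: q_X = 1477/19, q_L = 875/19.
Total output Q = 123.7895, so price P = 464 - 123.7895 = 340.2105.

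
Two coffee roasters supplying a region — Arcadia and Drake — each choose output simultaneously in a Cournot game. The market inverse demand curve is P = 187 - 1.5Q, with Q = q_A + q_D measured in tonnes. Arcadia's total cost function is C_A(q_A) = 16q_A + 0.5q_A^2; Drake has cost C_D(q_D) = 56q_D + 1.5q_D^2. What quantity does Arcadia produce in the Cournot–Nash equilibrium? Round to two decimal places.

Arcadia's profit: π_A = (187 - 1.5Q)q_A - (16q_A + (1/2)q_A²). Setting ∂π_A/∂q_A = 0: 171 - 4q_A - (3/2)(q_D) = 0.
Drake's profit: π_D = (187 - 1.5Q)q_D - (56q_D + (3/2)q_D²). Setting ∂π_D/∂q_D = 0: 131 - 6q_D - (3/2)(q_A) = 0.
So q_A = (171 - (3/2)q_D)/4 and q_D = (131 - (3/2)q_A)/6.
Substituting one into the other gives q_A = 1106/29 and q_D = 1070/87.

38.14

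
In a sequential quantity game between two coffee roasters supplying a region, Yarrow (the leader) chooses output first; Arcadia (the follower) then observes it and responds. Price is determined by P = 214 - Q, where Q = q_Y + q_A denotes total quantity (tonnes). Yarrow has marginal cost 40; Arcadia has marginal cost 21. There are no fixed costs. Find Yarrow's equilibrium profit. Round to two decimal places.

3003.13

Solve by backward induction. Given q_Y, the follower Arcadia maximises π_A = (214 - q_Y - q_A)q_A - 21q_A.
Setting the follower's marginal profit to zero, 193 - q_Y - 2q_A = 0, i.e. q_A = (193 - q_Y)/2.
The leader anticipates this reaction. Substituting into P = 214 - Q gives P = 235/2 - (1/2)q_Y, so π_Y = (235/2 - (1/2)q_Y)q_Y - 40q_Y.
Leader FOC: 155/2 - q_Y = 0, so q_Y = 155/2.
Then q_A = (193 - 155/2)/2 = 231/4.
Price P = 214 - 541/4 = 315/4.
Yarrow's profit: (315/4 - 40)·(155/2) = 3003.1250.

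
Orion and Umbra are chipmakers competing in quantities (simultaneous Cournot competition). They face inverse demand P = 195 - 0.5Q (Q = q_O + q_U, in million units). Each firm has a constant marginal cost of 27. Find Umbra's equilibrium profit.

A representative firm's profit is π_i = q_i(195 - 0.5Q) - 27q_i.
Setting ∂π_i/∂q_i = 0 with rivals' quantities fixed: 168 - q_i - (1/2)q_j = 0.
With identical firms every q_j equals q_i, so q_j = q_i and 168 = (3/2)q_i, giving q_i = 112.
Price P = 195 - (1/2)·224 = 83.
Umbra's profit: (83 - 27)·112 = 6272.

6272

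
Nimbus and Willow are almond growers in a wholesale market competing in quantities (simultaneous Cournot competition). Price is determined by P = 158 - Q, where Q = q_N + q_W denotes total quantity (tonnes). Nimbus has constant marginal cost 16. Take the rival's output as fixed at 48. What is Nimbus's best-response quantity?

47

With the rival's output fixed at 48, Nimbus's profit is π_N = (158 - 48 - q_N)q_N - (16q_N) = (110 - q_N)q_N - (16q_N).
∂π_N/∂q_N = 94 - 2q_N = 0, so q_N = 47.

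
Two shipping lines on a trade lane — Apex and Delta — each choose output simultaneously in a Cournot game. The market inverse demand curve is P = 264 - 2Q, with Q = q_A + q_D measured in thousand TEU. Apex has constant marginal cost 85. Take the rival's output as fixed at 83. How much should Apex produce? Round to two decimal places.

3.25

With the rival's output fixed at 83, Apex's profit is π_A = (264 - 2·83 - 2q_A)q_A - (85q_A) = (98 - 2q_A)q_A - (85q_A).
∂π_A/∂q_A = 13 - 4q_A = 0, so q_A = 13/4.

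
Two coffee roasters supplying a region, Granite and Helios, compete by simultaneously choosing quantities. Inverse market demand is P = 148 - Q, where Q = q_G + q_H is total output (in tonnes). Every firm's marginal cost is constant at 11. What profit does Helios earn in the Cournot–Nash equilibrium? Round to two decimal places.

2085.44

A representative firm's profit is π_i = q_i(148 - Q) - 11q_i.
First-order condition (treating rivals' output as given): 137 - 2q_i - q_j = 0.
By symmetry each firm produces the same amount; substituting q_j = q_i yields q_i = 137/3.
Price P = 148 - 274/3 = 170/3.
Helios's profit: (170/3 - 11)·(137/3) = 2085.4444.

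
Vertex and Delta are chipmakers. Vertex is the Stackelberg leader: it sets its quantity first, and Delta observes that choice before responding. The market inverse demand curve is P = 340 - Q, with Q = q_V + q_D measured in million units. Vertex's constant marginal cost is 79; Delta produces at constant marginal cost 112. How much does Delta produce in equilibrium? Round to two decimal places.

40.50

Solve by backward induction. Given q_V, the follower Delta maximises π_D = (340 - q_V - q_D)q_D - 112q_D.
∂π_D/∂q_D = 228 - q_V - 2q_D = 0 gives the reaction function q_D = (228 - q_V)/2.
The leader anticipates this reaction. Substituting into P = 340 - Q gives P = 226 - (1/2)q_V, so π_V = (226 - (1/2)q_V)q_V - 79q_V.
The leader's first-order condition 147 - q_V = 0 yields q_V = 147.
Then q_D = (228 - 147)/2 = 81/2.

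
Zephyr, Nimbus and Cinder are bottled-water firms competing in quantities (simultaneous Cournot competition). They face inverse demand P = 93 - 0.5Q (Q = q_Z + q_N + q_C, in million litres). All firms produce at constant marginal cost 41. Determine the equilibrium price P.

54

A representative firm's profit is π_i = q_i(93 - 0.5Q) - 41q_i.
Setting ∂π_i/∂q_i = 0 with rivals' quantities fixed: 52 - q_i - (1/2)·Σ_{j≠i} q_j = 0.
By symmetry each firm produces the same amount; substituting Σ_{j≠i} q_j = 2q_i yields q_i = 52/2 = 26.
Total output Q = 78, so price P = 93 - (1/2)·78 = 54.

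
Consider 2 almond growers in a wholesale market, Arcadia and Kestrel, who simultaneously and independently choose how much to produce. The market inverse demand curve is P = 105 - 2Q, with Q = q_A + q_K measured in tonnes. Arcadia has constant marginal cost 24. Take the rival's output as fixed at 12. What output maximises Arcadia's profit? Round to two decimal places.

With the rival's output fixed at 12, Arcadia's profit is π_A = (105 - 2·12 - 2q_A)q_A - (24q_A) = (81 - 2q_A)q_A - (24q_A).
∂π_A/∂q_A = 57 - 4q_A = 0, so q_A = 57/4.

14.25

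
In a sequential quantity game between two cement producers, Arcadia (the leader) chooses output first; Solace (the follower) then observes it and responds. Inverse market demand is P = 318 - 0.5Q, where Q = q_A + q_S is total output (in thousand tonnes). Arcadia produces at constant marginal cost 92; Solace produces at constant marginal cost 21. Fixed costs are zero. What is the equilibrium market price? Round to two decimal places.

Solve by backward induction. Given q_A, the follower Solace maximises π_S = (318 - (1/2)q_A - (1/2)q_S)q_S - 21q_S.
∂π_S/∂q_S = 297 - (1/2)q_A - q_S = 0 gives the reaction function q_S = (297 - (1/2)q_A).
Arcadia substitutes q_S(q_A) into its own profit: π_A = q_A(318 - (1/2)q_A - (297 - (1/2)q_A)/2) - 92q_A = (339/2 - (1/4)q_A)q_A - 92q_A.
Leader FOC: 155/2 - (1/2)q_A = 0, so q_A = 155.
Then q_S = (297 - (1/2)·155) = 439/2.
Total output Q = 749/2, so price P = 318 - (1/2)·(749/2) = 523/4.

130.75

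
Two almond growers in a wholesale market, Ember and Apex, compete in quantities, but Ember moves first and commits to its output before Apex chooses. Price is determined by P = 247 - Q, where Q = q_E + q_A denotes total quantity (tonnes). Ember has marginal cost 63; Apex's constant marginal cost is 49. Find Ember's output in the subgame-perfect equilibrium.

The follower Apex best-responds to any q_E: π_A = (247 - Q)q_A - 49q_A.
Setting the follower's marginal profit to zero, 198 - q_E - 2q_A = 0, i.e. q_A = (198 - q_E)/2.
The leader anticipates this reaction. Substituting into P = 247 - Q gives P = 148 - (1/2)q_E, so π_E = (148 - (1/2)q_E)q_E - 63q_E.
The leader's first-order condition 85 - q_E = 0 yields q_E = 85.
Then q_A = (198 - 85)/2 = 113/2.

85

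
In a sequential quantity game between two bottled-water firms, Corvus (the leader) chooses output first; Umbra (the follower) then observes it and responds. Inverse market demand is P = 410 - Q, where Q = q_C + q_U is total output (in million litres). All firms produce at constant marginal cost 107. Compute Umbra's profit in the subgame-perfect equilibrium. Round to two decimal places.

The follower Umbra best-responds to any q_C: π_U = (410 - Q)q_U - 107q_U.
∂π_U/∂q_U = 303 - q_C - 2q_U = 0 gives the reaction function q_U = (303 - q_C)/2.
Corvus substitutes q_U(q_C) into its own profit: π_C = q_C(410 - q_C - (303 - q_C)/2) - 107q_C = (517/2 - (1/2)q_C)q_C - 107q_C.
The leader's first-order condition 303/2 - q_C = 0 yields q_C = 303/2.
Then q_U = (303 - 303/2)/2 = 303/4.
Price P = 410 - 909/4 = 731/4.
Umbra's profit: (731/4 - 107)·(303/4) = 5738.0625.

5738.06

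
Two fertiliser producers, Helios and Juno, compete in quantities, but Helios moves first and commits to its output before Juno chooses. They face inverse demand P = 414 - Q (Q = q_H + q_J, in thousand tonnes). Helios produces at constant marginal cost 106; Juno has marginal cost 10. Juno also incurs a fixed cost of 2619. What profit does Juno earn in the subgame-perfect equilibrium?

19582

The follower Juno best-responds to any q_H: π_J = (414 - Q)q_J - 10q_J.
Follower FOC: 404 - q_H - 2q_J = 0, so q_J(q_H) = (404 - q_H)/2.
The leader anticipates this reaction. Substituting into P = 414 - Q gives P = 212 - (1/2)q_H, so π_H = (212 - (1/2)q_H)q_H - 106q_H.
The leader's first-order condition 106 - q_H = 0 yields q_H = 106.
Then q_J = (404 - 106)/2 = 149.
Price P = 414 - 255 = 159.
Juno's profit: (159 - 10)·149 - 2619 = 19582.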